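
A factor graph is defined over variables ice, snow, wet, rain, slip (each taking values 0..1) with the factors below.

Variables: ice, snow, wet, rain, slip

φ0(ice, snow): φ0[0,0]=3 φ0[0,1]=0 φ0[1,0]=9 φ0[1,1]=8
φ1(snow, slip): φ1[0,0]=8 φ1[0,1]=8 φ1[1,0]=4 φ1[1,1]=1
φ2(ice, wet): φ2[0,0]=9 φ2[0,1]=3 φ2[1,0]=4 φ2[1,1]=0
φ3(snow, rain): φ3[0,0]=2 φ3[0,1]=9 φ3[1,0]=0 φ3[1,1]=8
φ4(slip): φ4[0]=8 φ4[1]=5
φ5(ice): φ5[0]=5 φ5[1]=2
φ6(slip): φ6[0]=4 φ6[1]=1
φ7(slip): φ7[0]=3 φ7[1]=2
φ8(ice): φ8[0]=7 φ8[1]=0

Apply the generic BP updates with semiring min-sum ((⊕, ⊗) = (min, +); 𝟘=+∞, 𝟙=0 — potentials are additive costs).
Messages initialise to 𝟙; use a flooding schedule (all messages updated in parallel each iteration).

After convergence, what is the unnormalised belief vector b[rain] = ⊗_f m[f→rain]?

b[rain] = [19, 27]

init: all messages = 𝟙 over 2 values
r1 m[φ0→ice] = [0, 8]
r1 m[φ0→snow] = [3, 0]
r1 m[φ1→snow] = [8, 1]
r1 m[φ1→slip] = [4, 1]
r1 m[φ2→ice] = [3, 0]
r1 m[φ2→wet] = [4, 0]
r1 m[φ3→snow] = [2, 0]
r1 m[φ3→rain] = [0, 8]
r1 m[φ4→slip] = [8, 5]
r1 m[φ5→ice] = [5, 2]
r1 m[φ6→slip] = [4, 1]
r1 m[φ7→slip] = [3, 2]
r1 m[φ8→ice] = [7, 0]
r1 m[ice→φ0] = [0, 0]
r1 m[ice→φ2] = [0, 0]
r1 m[ice→φ5] = [0, 0]
r1 m[ice→φ8] = [0, 0]
r1 m[snow→φ0] = [0, 0]
r1 m[snow→φ1] = [0, 0]
r1 m[snow→φ3] = [0, 0]
r1 m[wet→φ2] = [0, 0]
r1 m[rain→φ3] = [0, 0]
r1 m[slip→φ1] = [0, 0]
r1 m[slip→φ4] = [0, 0]
r1 m[slip→φ6] = [0, 0]
r1 m[slip→φ7] = [0, 0]
r2 m[φ0→ice] = [0, 8]
r2 m[φ0→snow] = [3, 0]
r2 m[φ1→snow] = [8, 1]
r2 m[φ1→slip] = [4, 1]
r2 m[φ2→ice] = [3, 0]
r2 m[φ2→wet] = [4, 0]
r2 m[φ3→snow] = [2, 0]
r2 m[φ3→rain] = [0, 8]
r2 m[φ4→slip] = [8, 5]
r2 m[φ5→ice] = [5, 2]
r2 m[φ6→slip] = [4, 1]
r2 m[φ7→slip] = [3, 2]
r2 m[φ8→ice] = [7, 0]
r2 m[ice→φ0] = [15, 2]
r2 m[ice→φ2] = [12, 10]
r2 m[ice→φ5] = [10, 8]
r2 m[ice→φ8] = [8, 10]
r2 m[snow→φ0] = [10, 1]
r2 m[snow→φ1] = [5, 0]
r2 m[snow→φ3] = [11, 1]
r2 m[wet→φ2] = [0, 0]
r2 m[rain→φ3] = [0, 0]
r2 m[slip→φ1] = [15, 8]
r2 m[slip→φ4] = [11, 4]
r2 m[slip→φ6] = [15, 8]
r2 m[slip→φ7] = [16, 7]
r3 m[φ0→ice] = [1, 9]
r3 m[φ0→snow] = [11, 10]
r3 m[φ1→snow] = [16, 9]
r3 m[φ1→slip] = [4, 1]
r3 m[φ2→ice] = [3, 0]
r3 m[φ2→wet] = [14, 10]
r3 m[φ3→snow] = [2, 0]
r3 m[φ3→rain] = [1, 9]
r3 m[φ4→slip] = [8, 5]
r3 m[φ5→ice] = [5, 2]
r3 m[φ6→slip] = [4, 1]
r3 m[φ7→slip] = [3, 2]
r3 m[φ8→ice] = [7, 0]
r3 m[ice→φ0] = [15, 2]
r3 m[ice→φ2] = [12, 10]
r3 m[ice→φ5] = [10, 8]
r3 m[ice→φ8] = [8, 10]
r3 m[snow→φ0] = [10, 1]
r3 m[snow→φ1] = [5, 0]
r3 m[snow→φ3] = [11, 1]
r3 m[wet→φ2] = [0, 0]
r3 m[rain→φ3] = [0, 0]
r3 m[slip→φ1] = [15, 8]
r3 m[slip→φ4] = [11, 4]
r3 m[slip→φ6] = [15, 8]
r3 m[slip→φ7] = [16, 7]
r4 m[φ0→ice] = [1, 9]
r4 m[φ0→snow] = [11, 10]
r4 m[φ1→snow] = [16, 9]
r4 m[φ1→slip] = [4, 1]
r4 m[φ2→ice] = [3, 0]
r4 m[φ2→wet] = [14, 10]
r4 m[φ3→snow] = [2, 0]
r4 m[φ3→rain] = [1, 9]
r4 m[φ4→slip] = [8, 5]
r4 m[φ5→ice] = [5, 2]
r4 m[φ6→slip] = [4, 1]
r4 m[φ7→slip] = [3, 2]
r4 m[φ8→ice] = [7, 0]
r4 m[ice→φ0] = [15, 2]
r4 m[ice→φ2] = [13, 11]
r4 m[ice→φ5] = [11, 9]
r4 m[ice→φ8] = [9, 11]
r4 m[snow→φ0] = [18, 9]
r4 m[snow→φ1] = [13, 10]
r4 m[snow→φ3] = [27, 19]
r4 m[wet→φ2] = [0, 0]
r4 m[rain→φ3] = [0, 0]
r4 m[slip→φ1] = [15, 8]
r4 m[slip→φ4] = [11, 4]
r4 m[slip→φ6] = [15, 8]
r4 m[slip→φ7] = [16, 7]
r5 m[φ0→ice] = [9, 17]
r5 m[φ0→snow] = [11, 10]
r5 m[φ1→snow] = [16, 9]
r5 m[φ1→slip] = [14, 11]
r5 m[φ2→ice] = [3, 0]
r5 m[φ2→wet] = [15, 11]
r5 m[φ3→snow] = [2, 0]
r5 m[φ3→rain] = [19, 27]
r5 m[φ4→slip] = [8, 5]
r5 m[φ5→ice] = [5, 2]
r5 m[φ6→slip] = [4, 1]
r5 m[φ7→slip] = [3, 2]
r5 m[φ8→ice] = [7, 0]
r5 m[ice→φ0] = [15, 2]
r5 m[ice→φ2] = [13, 11]
r5 m[ice→φ5] = [11, 9]
r5 m[ice→φ8] = [9, 11]
r5 m[snow→φ0] = [18, 9]
r5 m[snow→φ1] = [13, 10]
r5 m[snow→φ3] = [27, 19]
r5 m[wet→φ2] = [0, 0]
r5 m[rain→φ3] = [0, 0]
r5 m[slip→φ1] = [15, 8]
r5 m[slip→φ4] = [11, 4]
r5 m[slip→φ6] = [15, 8]
r5 m[slip→φ7] = [16, 7]
r6 m[φ0→ice] = [9, 17]
r6 m[φ0→snow] = [11, 10]
r6 m[φ1→snow] = [16, 9]
r6 m[φ1→slip] = [14, 11]
r6 m[φ2→ice] = [3, 0]
r6 m[φ2→wet] = [15, 11]
r6 m[φ3→snow] = [2, 0]
r6 m[φ3→rain] = [19, 27]
r6 m[φ4→slip] = [8, 5]
r6 m[φ5→ice] = [5, 2]
r6 m[φ6→slip] = [4, 1]
r6 m[φ7→slip] = [3, 2]
r6 m[φ8→ice] = [7, 0]
r6 m[ice→φ0] = [15, 2]
r6 m[ice→φ2] = [21, 19]
r6 m[ice→φ5] = [19, 17]
r6 m[ice→φ8] = [17, 19]
r6 m[snow→φ0] = [18, 9]
r6 m[snow→φ1] = [13, 10]
r6 m[snow→φ3] = [27, 19]
r6 m[wet→φ2] = [0, 0]
r6 m[rain→φ3] = [0, 0]
r6 m[slip→φ1] = [15, 8]
r6 m[slip→φ4] = [21, 14]
r6 m[slip→φ6] = [25, 18]
r6 m[slip→φ7] = [26, 17]
r7 m[φ0→ice] = [9, 17]
r7 m[φ0→snow] = [11, 10]
r7 m[φ1→snow] = [16, 9]
r7 m[φ1→slip] = [14, 11]
r7 m[φ2→ice] = [3, 0]
r7 m[φ2→wet] = [23, 19]
r7 m[φ3→snow] = [2, 0]
r7 m[φ3→rain] = [19, 27]
r7 m[φ4→slip] = [8, 5]
r7 m[φ5→ice] = [5, 2]
r7 m[φ6→slip] = [4, 1]
r7 m[φ7→slip] = [3, 2]
r7 m[φ8→ice] = [7, 0]
r7 m[ice→φ0] = [15, 2]
r7 m[ice→φ2] = [21, 19]
r7 m[ice→φ5] = [19, 17]
r7 m[ice→φ8] = [17, 19]
r7 m[snow→φ0] = [18, 9]
r7 m[snow→φ1] = [13, 10]
r7 m[snow→φ3] = [27, 19]
r7 m[wet→φ2] = [0, 0]
r7 m[rain→φ3] = [0, 0]
r7 m[slip→φ1] = [15, 8]
r7 m[slip→φ4] = [21, 14]
r7 m[slip→φ6] = [25, 18]
r7 m[slip→φ7] = [26, 17]
r8 m[φ0→ice] = [9, 17]
r8 m[φ0→snow] = [11, 10]
r8 m[φ1→snow] = [16, 9]
r8 m[φ1→slip] = [14, 11]
r8 m[φ2→ice] = [3, 0]
r8 m[φ2→wet] = [23, 19]
r8 m[φ3→snow] = [2, 0]
r8 m[φ3→rain] = [19, 27]
r8 m[φ4→slip] = [8, 5]
r8 m[φ5→ice] = [5, 2]
r8 m[φ6→slip] = [4, 1]
r8 m[φ7→slip] = [3, 2]
r8 m[φ8→ice] = [7, 0]
r8 m[ice→φ0] = [15, 2]
r8 m[ice→φ2] = [21, 19]
r8 m[ice→φ5] = [19, 17]
r8 m[ice→φ8] = [17, 19]
r8 m[snow→φ0] = [18, 9]
r8 m[snow→φ1] = [13, 10]
r8 m[snow→φ3] = [27, 19]
r8 m[wet→φ2] = [0, 0]
r8 m[rain→φ3] = [0, 0]
r8 m[slip→φ1] = [15, 8]
r8 m[slip→φ4] = [21, 14]
r8 m[slip→φ6] = [25, 18]
r8 m[slip→φ7] = [26, 17]
fixed point reached at round 8
b[rain] = ⊗ incoming = [19, 27]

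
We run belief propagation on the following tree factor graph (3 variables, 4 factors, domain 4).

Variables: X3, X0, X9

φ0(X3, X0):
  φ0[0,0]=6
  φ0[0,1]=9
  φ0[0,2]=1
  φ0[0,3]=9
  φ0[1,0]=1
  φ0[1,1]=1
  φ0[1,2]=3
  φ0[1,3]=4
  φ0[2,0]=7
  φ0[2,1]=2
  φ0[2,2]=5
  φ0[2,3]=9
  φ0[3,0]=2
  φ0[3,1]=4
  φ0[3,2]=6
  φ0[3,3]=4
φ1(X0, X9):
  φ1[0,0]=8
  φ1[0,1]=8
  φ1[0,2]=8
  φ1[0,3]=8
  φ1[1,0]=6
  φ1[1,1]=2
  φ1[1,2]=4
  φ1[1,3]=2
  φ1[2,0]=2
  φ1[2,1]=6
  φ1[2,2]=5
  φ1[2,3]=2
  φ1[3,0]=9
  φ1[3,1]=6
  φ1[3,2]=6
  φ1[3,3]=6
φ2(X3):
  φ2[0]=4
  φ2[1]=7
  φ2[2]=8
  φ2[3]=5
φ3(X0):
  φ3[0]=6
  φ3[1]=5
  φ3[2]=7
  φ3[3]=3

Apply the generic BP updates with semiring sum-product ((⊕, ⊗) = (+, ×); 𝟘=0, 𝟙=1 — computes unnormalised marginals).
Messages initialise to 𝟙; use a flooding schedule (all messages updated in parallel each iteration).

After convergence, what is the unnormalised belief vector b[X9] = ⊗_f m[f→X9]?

init: all messages = 𝟙 over 4 values
r1 m[φ0→X3] = [25, 9, 23, 16]
r1 m[φ0→X0] = [16, 16, 15, 26]
r1 m[φ1→X0] = [32, 14, 15, 27]
r1 m[φ1→X9] = [25, 22, 23, 18]
r1 m[φ2→X3] = [4, 7, 8, 5]
r1 m[φ3→X0] = [6, 5, 7, 3]
r1 m[X3→φ0] = [1, 1, 1, 1]
r1 m[X3→φ2] = [1, 1, 1, 1]
r1 m[X0→φ0] = [1, 1, 1, 1]
r1 m[X0→φ1] = [1, 1, 1, 1]
r1 m[X0→φ3] = [1, 1, 1, 1]
r1 m[X9→φ1] = [1, 1, 1, 1]
r2 m[φ0→X3] = [25, 9, 23, 16]
r2 m[φ0→X0] = [16, 16, 15, 26]
r2 m[φ1→X0] = [32, 14, 15, 27]
r2 m[φ1→X9] = [25, 22, 23, 18]
r2 m[φ2→X3] = [4, 7, 8, 5]
r2 m[φ3→X0] = [6, 5, 7, 3]
r2 m[X3→φ0] = [4, 7, 8, 5]
r2 m[X3→φ2] = [25, 9, 23, 16]
r2 m[X0→φ0] = [192, 70, 105, 81]
r2 m[X0→φ1] = [96, 80, 105, 78]
r2 m[X0→φ3] = [512, 224, 225, 702]
r2 m[X9→φ1] = [1, 1, 1, 1]
r3 m[φ0→X3] = [2616, 901, 2738, 1618]
r3 m[φ0→X0] = [97, 79, 95, 156]
r3 m[φ1→X0] = [32, 14, 15, 27]
r3 m[φ1→X9] = [2160, 2026, 2081, 1606]
r3 m[φ2→X3] = [4, 7, 8, 5]
r3 m[φ3→X0] = [6, 5, 7, 3]
r3 m[X3→φ0] = [4, 7, 8, 5]
r3 m[X3→φ2] = [25, 9, 23, 16]
r3 m[X0→φ0] = [192, 70, 105, 81]
r3 m[X0→φ1] = [96, 80, 105, 78]
r3 m[X0→φ3] = [512, 224, 225, 702]
r3 m[X9→φ1] = [1, 1, 1, 1]
r4 m[φ0→X3] = [2616, 901, 2738, 1618]
r4 m[φ0→X0] = [97, 79, 95, 156]
r4 m[φ1→X0] = [32, 14, 15, 27]
r4 m[φ1→X9] = [2160, 2026, 2081, 1606]
r4 m[φ2→X3] = [4, 7, 8, 5]
r4 m[φ3→X0] = [6, 5, 7, 3]
r4 m[X3→φ0] = [4, 7, 8, 5]
r4 m[X3→φ2] = [2616, 901, 2738, 1618]
r4 m[X0→φ0] = [192, 70, 105, 81]
r4 m[X0→φ1] = [582, 395, 665, 468]
r4 m[X0→φ3] = [3104, 1106, 1425, 4212]
r4 m[X9→φ1] = [1, 1, 1, 1]
r5 m[φ0→X3] = [2616, 901, 2738, 1618]
r5 m[φ0→X0] = [97, 79, 95, 156]
r5 m[φ1→X0] = [32, 14, 15, 27]
r5 m[φ1→X9] = [12568, 12244, 12369, 9584]
r5 m[φ2→X3] = [4, 7, 8, 5]
r5 m[φ3→X0] = [6, 5, 7, 3]
r5 m[X3→φ0] = [4, 7, 8, 5]
r5 m[X3→φ2] = [2616, 901, 2738, 1618]
r5 m[X0→φ0] = [192, 70, 105, 81]
r5 m[X0→φ1] = [582, 395, 665, 468]
r5 m[X0→φ3] = [3104, 1106, 1425, 4212]
r5 m[X9→φ1] = [1, 1, 1, 1]
r6 m[φ0→X3] = [2616, 901, 2738, 1618]
r6 m[φ0→X0] = [97, 79, 95, 156]
r6 m[φ1→X0] = [32, 14, 15, 27]
r6 m[φ1→X9] = [12568, 12244, 12369, 9584]
r6 m[φ2→X3] = [4, 7, 8, 5]
r6 m[φ3→X0] = [6, 5, 7, 3]
r6 m[X3→φ0] = [4, 7, 8, 5]
r6 m[X3→φ2] = [2616, 901, 2738, 1618]
r6 m[X0→φ0] = [192, 70, 105, 81]
r6 m[X0→φ1] = [582, 395, 665, 468]
r6 m[X0→φ3] = [3104, 1106, 1425, 4212]
r6 m[X9→φ1] = [1, 1, 1, 1]
fixed point reached at round 6
b[X9] = ⊗ incoming = [12568, 12244, 12369, 9584]

b[X9] = [12568, 12244, 12369, 9584]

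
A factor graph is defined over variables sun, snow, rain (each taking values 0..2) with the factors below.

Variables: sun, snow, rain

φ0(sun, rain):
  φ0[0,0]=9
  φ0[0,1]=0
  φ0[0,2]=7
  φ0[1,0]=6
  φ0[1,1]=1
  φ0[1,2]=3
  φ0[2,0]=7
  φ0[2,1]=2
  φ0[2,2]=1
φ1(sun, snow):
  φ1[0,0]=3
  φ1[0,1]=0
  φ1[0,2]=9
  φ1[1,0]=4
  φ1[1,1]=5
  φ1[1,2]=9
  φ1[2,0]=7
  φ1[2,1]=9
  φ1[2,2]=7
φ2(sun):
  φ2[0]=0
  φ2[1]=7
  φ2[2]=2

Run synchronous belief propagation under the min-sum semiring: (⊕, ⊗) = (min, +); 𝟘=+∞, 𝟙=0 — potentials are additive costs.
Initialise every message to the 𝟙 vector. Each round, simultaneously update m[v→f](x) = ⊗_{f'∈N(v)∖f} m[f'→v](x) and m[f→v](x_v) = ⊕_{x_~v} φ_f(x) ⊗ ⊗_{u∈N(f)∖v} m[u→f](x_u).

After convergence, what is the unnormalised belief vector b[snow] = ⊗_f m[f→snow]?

b[snow] = [3, 0, 9]

init: all messages = 𝟙 over 3 values
r1 m[φ0→sun] = [0, 1, 1]
r1 m[φ0→rain] = [6, 0, 1]
r1 m[φ1→sun] = [0, 4, 7]
r1 m[φ1→snow] = [3, 0, 7]
r1 m[φ2→sun] = [0, 7, 2]
r1 m[sun→φ0] = [0, 0, 0]
r1 m[sun→φ1] = [0, 0, 0]
r1 m[sun→φ2] = [0, 0, 0]
r1 m[snow→φ1] = [0, 0, 0]
r1 m[rain→φ0] = [0, 0, 0]
r2 m[φ0→sun] = [0, 1, 1]
r2 m[φ0→rain] = [6, 0, 1]
r2 m[φ1→sun] = [0, 4, 7]
r2 m[φ1→snow] = [3, 0, 7]
r2 m[φ2→sun] = [0, 7, 2]
r2 m[sun→φ0] = [0, 11, 9]
r2 m[sun→φ1] = [0, 8, 3]
r2 m[sun→φ2] = [0, 5, 8]
r2 m[snow→φ1] = [0, 0, 0]
r2 m[rain→φ0] = [0, 0, 0]
r3 m[φ0→sun] = [0, 1, 1]
r3 m[φ0→rain] = [9, 0, 7]
r3 m[φ1→sun] = [0, 4, 7]
r3 m[φ1→snow] = [3, 0, 9]
r3 m[φ2→sun] = [0, 7, 2]
r3 m[sun→φ0] = [0, 11, 9]
r3 m[sun→φ1] = [0, 8, 3]
r3 m[sun→φ2] = [0, 5, 8]
r3 m[snow→φ1] = [0, 0, 0]
r3 m[rain→φ0] = [0, 0, 0]
r4 m[φ0→sun] = [0, 1, 1]
r4 m[φ0→rain] = [9, 0, 7]
r4 m[φ1→sun] = [0, 4, 7]
r4 m[φ1→snow] = [3, 0, 9]
r4 m[φ2→sun] = [0, 7, 2]
r4 m[sun→φ0] = [0, 11, 9]
r4 m[sun→φ1] = [0, 8, 3]
r4 m[sun→φ2] = [0, 5, 8]
r4 m[snow→φ1] = [0, 0, 0]
r4 m[rain→φ0] = [0, 0, 0]
fixed point reached at round 4
b[snow] = ⊗ incoming = [3, 0, 9]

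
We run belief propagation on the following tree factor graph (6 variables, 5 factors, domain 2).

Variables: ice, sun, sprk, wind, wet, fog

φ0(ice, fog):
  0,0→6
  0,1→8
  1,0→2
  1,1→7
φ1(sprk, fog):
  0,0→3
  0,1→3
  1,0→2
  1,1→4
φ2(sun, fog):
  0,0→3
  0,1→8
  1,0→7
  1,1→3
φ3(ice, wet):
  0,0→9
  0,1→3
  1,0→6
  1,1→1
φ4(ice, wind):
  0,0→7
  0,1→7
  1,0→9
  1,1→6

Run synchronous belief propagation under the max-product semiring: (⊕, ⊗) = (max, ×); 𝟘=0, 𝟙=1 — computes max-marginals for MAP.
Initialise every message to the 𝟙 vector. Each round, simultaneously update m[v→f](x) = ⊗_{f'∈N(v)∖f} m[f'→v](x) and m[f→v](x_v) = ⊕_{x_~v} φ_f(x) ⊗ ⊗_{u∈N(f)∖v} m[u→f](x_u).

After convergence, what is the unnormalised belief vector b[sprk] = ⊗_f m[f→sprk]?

b[sprk] = [12096, 16128]

init: all messages = 𝟙 over 2 values
r1 m[φ0→ice] = [8, 7]
r1 m[φ0→fog] = [6, 8]
r1 m[φ1→sprk] = [3, 4]
r1 m[φ1→fog] = [3, 4]
r1 m[φ2→sun] = [8, 7]
r1 m[φ2→fog] = [7, 8]
r1 m[φ3→ice] = [9, 6]
r1 m[φ3→wet] = [9, 3]
r1 m[φ4→ice] = [7, 9]
r1 m[φ4→wind] = [9, 7]
r1 m[ice→φ0] = [1, 1]
r1 m[ice→φ3] = [1, 1]
r1 m[ice→φ4] = [1, 1]
r1 m[sun→φ2] = [1, 1]
r1 m[sprk→φ1] = [1, 1]
r1 m[wind→φ4] = [1, 1]
r1 m[wet→φ3] = [1, 1]
r1 m[fog→φ0] = [1, 1]
r1 m[fog→φ1] = [1, 1]
r1 m[fog→φ2] = [1, 1]
r2 m[φ0→ice] = [8, 7]
r2 m[φ0→fog] = [6, 8]
r2 m[φ1→sprk] = [3, 4]
r2 m[φ1→fog] = [3, 4]
r2 m[φ2→sun] = [8, 7]
r2 m[φ2→fog] = [7, 8]
r2 m[φ3→ice] = [9, 6]
r2 m[φ3→wet] = [9, 3]
r2 m[φ4→ice] = [7, 9]
r2 m[φ4→wind] = [9, 7]
r2 m[ice→φ0] = [63, 54]
r2 m[ice→φ3] = [56, 63]
r2 m[ice→φ4] = [72, 42]
r2 m[sun→φ2] = [1, 1]
r2 m[sprk→φ1] = [1, 1]
r2 m[wind→φ4] = [1, 1]
r2 m[wet→φ3] = [1, 1]
r2 m[fog→φ0] = [21, 32]
r2 m[fog→φ1] = [42, 64]
r2 m[fog→φ2] = [18, 32]
r3 m[φ0→ice] = [256, 224]
r3 m[φ0→fog] = [378, 504]
r3 m[φ1→sprk] = [192, 256]
r3 m[φ1→fog] = [3, 4]
r3 m[φ2→sun] = [256, 126]
r3 m[φ2→fog] = [7, 8]
r3 m[φ3→ice] = [9, 6]
r3 m[φ3→wet] = [504, 168]
r3 m[φ4→ice] = [7, 9]
r3 m[φ4→wind] = [504, 504]
r3 m[ice→φ0] = [63, 54]
r3 m[ice→φ3] = [56, 63]
r3 m[ice→φ4] = [72, 42]
r3 m[sun→φ2] = [1, 1]
r3 m[sprk→φ1] = [1, 1]
r3 m[wind→φ4] = [1, 1]
r3 m[wet→φ3] = [1, 1]
r3 m[fog→φ0] = [21, 32]
r3 m[fog→φ1] = [42, 64]
r3 m[fog→φ2] = [18, 32]
r4 m[φ0→ice] = [256, 224]
r4 m[φ0→fog] = [378, 504]
r4 m[φ1→sprk] = [192, 256]
r4 m[φ1→fog] = [3, 4]
r4 m[φ2→sun] = [256, 126]
r4 m[φ2→fog] = [7, 8]
r4 m[φ3→ice] = [9, 6]
r4 m[φ3→wet] = [504, 168]
r4 m[φ4→ice] = [7, 9]
r4 m[φ4→wind] = [504, 504]
r4 m[ice→φ0] = [63, 54]
r4 m[ice→φ3] = [1792, 2016]
r4 m[ice→φ4] = [2304, 1344]
r4 m[sun→φ2] = [1, 1]
r4 m[sprk→φ1] = [1, 1]
r4 m[wind→φ4] = [1, 1]
r4 m[wet→φ3] = [1, 1]
r4 m[fog→φ0] = [21, 32]
r4 m[fog→φ1] = [2646, 4032]
r4 m[fog→φ2] = [1134, 2016]
r5 m[φ0→ice] = [256, 224]
r5 m[φ0→fog] = [378, 504]
r5 m[φ1→sprk] = [12096, 16128]
r5 m[φ1→fog] = [3, 4]
r5 m[φ2→sun] = [16128, 7938]
r5 m[φ2→fog] = [7, 8]
r5 m[φ3→ice] = [9, 6]
r5 m[φ3→wet] = [16128, 5376]
r5 m[φ4→ice] = [7, 9]
r5 m[φ4→wind] = [16128, 16128]
r5 m[ice→φ0] = [63, 54]
r5 m[ice→φ3] = [1792, 2016]
r5 m[ice→φ4] = [2304, 1344]
r5 m[sun→φ2] = [1, 1]
r5 m[sprk→φ1] = [1, 1]
r5 m[wind→φ4] = [1, 1]
r5 m[wet→φ3] = [1, 1]
r5 m[fog→φ0] = [21, 32]
r5 m[fog→φ1] = [2646, 4032]
r5 m[fog→φ2] = [1134, 2016]
r6 m[φ0→ice] = [256, 224]
r6 m[φ0→fog] = [378, 504]
r6 m[φ1→sprk] = [12096, 16128]
r6 m[φ1→fog] = [3, 4]
r6 m[φ2→sun] = [16128, 7938]
r6 m[φ2→fog] = [7, 8]
r6 m[φ3→ice] = [9, 6]
r6 m[φ3→wet] = [16128, 5376]
r6 m[φ4→ice] = [7, 9]
r6 m[φ4→wind] = [16128, 16128]
r6 m[ice→φ0] = [63, 54]
r6 m[ice→φ3] = [1792, 2016]
r6 m[ice→φ4] = [2304, 1344]
r6 m[sun→φ2] = [1, 1]
r6 m[sprk→φ1] = [1, 1]
r6 m[wind→φ4] = [1, 1]
r6 m[wet→φ3] = [1, 1]
r6 m[fog→φ0] = [21, 32]
r6 m[fog→φ1] = [2646, 4032]
r6 m[fog→φ2] = [1134, 2016]
fixed point reached at round 6
b[sprk] = ⊗ incoming = [12096, 16128]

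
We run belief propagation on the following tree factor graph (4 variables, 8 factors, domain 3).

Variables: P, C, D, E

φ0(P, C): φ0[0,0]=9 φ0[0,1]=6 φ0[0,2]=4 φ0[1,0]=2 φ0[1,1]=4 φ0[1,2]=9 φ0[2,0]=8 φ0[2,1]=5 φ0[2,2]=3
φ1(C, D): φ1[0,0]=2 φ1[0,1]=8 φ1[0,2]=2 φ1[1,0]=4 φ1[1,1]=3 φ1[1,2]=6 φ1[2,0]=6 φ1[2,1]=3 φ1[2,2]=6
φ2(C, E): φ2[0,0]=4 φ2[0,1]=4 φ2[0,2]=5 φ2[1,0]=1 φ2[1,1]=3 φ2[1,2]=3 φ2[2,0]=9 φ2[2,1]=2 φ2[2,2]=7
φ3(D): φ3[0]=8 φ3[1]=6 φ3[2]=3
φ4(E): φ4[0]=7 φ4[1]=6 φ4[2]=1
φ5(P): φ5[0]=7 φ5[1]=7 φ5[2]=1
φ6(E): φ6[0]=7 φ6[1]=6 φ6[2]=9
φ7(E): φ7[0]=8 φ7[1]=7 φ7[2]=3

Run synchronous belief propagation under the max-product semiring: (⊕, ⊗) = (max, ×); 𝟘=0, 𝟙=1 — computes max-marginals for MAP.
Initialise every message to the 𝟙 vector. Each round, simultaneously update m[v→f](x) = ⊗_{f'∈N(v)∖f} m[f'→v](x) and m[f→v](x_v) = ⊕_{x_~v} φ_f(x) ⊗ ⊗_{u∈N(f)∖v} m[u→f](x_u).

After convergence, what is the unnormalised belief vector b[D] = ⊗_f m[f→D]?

init: all messages = 𝟙 over 3 values
r1 m[φ0→P] = [9, 9, 8]
r1 m[φ0→C] = [9, 6, 9]
r1 m[φ1→C] = [8, 6, 6]
r1 m[φ1→D] = [6, 8, 6]
r1 m[φ2→C] = [5, 3, 9]
r1 m[φ2→E] = [9, 4, 7]
r1 m[φ3→D] = [8, 6, 3]
r1 m[φ4→E] = [7, 6, 1]
r1 m[φ5→P] = [7, 7, 1]
r1 m[φ6→E] = [7, 6, 9]
r1 m[φ7→E] = [8, 7, 3]
r1 m[P→φ0] = [1, 1, 1]
r1 m[P→φ5] = [1, 1, 1]
r1 m[C→φ0] = [1, 1, 1]
r1 m[C→φ1] = [1, 1, 1]
r1 m[C→φ2] = [1, 1, 1]
r1 m[D→φ1] = [1, 1, 1]
r1 m[D→φ3] = [1, 1, 1]
r1 m[E→φ2] = [1, 1, 1]
r1 m[E→φ4] = [1, 1, 1]
r1 m[E→φ6] = [1, 1, 1]
r1 m[E→φ7] = [1, 1, 1]
r2 m[φ0→P] = [9, 9, 8]
r2 m[φ0→C] = [9, 6, 9]
r2 m[φ1→C] = [8, 6, 6]
r2 m[φ1→D] = [6, 8, 6]
r2 m[φ2→C] = [5, 3, 9]
r2 m[φ2→E] = [9, 4, 7]
r2 m[φ3→D] = [8, 6, 3]
r2 m[φ4→E] = [7, 6, 1]
r2 m[φ5→P] = [7, 7, 1]
r2 m[φ6→E] = [7, 6, 9]
r2 m[φ7→E] = [8, 7, 3]
r2 m[P→φ0] = [7, 7, 1]
r2 m[P→φ5] = [9, 9, 8]
r2 m[C→φ0] = [40, 18, 54]
r2 m[C→φ1] = [45, 18, 81]
r2 m[C→φ2] = [72, 36, 54]
r2 m[D→φ1] = [8, 6, 3]
r2 m[D→φ3] = [6, 8, 6]
r2 m[E→φ2] = [392, 252, 27]
r2 m[E→φ4] = [504, 168, 189]
r2 m[E→φ6] = [504, 168, 21]
r2 m[E→φ7] = [441, 144, 63]
r3 m[φ0→P] = [360, 486, 320]
r3 m[φ0→C] = [63, 42, 63]
r3 m[φ1→C] = [48, 32, 48]
r3 m[φ1→D] = [486, 360, 486]
r3 m[φ2→C] = [1568, 756, 3528]
r3 m[φ2→E] = [486, 288, 378]
r3 m[φ3→D] = [8, 6, 3]
r3 m[φ4→E] = [7, 6, 1]
r3 m[φ5→P] = [7, 7, 1]
r3 m[φ6→E] = [7, 6, 9]
r3 m[φ7→E] = [8, 7, 3]
r3 m[P→φ0] = [7, 7, 1]
r3 m[P→φ5] = [9, 9, 8]
r3 m[C→φ0] = [40, 18, 54]
r3 m[C→φ1] = [45, 18, 81]
r3 m[C→φ2] = [72, 36, 54]
r3 m[D→φ1] = [8, 6, 3]
r3 m[D→φ3] = [6, 8, 6]
r3 m[E→φ2] = [392, 252, 27]
r3 m[E→φ4] = [504, 168, 189]
r3 m[E→φ6] = [504, 168, 21]
r3 m[E→φ7] = [441, 144, 63]
r4 m[φ0→P] = [360, 486, 320]
r4 m[φ0→C] = [63, 42, 63]
r4 m[φ1→C] = [48, 32, 48]
r4 m[φ1→D] = [486, 360, 486]
r4 m[φ2→C] = [1568, 756, 3528]
r4 m[φ2→E] = [486, 288, 378]
r4 m[φ3→D] = [8, 6, 3]
r4 m[φ4→E] = [7, 6, 1]
r4 m[φ5→P] = [7, 7, 1]
r4 m[φ6→E] = [7, 6, 9]
r4 m[φ7→E] = [8, 7, 3]
r4 m[P→φ0] = [7, 7, 1]
r4 m[P→φ5] = [360, 486, 320]
r4 m[C→φ0] = [75264, 24192, 169344]
r4 m[C→φ1] = [98784, 31752, 222264]
r4 m[C→φ2] = [3024, 1344, 3024]
r4 m[D→φ1] = [8, 6, 3]
r4 m[D→φ3] = [486, 360, 486]
r4 m[E→φ2] = [392, 252, 27]
r4 m[E→φ4] = [27216, 12096, 10206]
r4 m[E→φ6] = [27216, 12096, 1134]
r4 m[E→φ7] = [23814, 10368, 3402]
r5 m[φ0→P] = [677376, 1524096, 602112]
r5 m[φ0→C] = [63, 42, 63]
r5 m[φ1→C] = [48, 32, 48]
r5 m[φ1→D] = [1333584, 790272, 1333584]
r5 m[φ2→C] = [1568, 756, 3528]
r5 m[φ2→E] = [27216, 12096, 21168]
r5 m[φ3→D] = [8, 6, 3]
r5 m[φ4→E] = [7, 6, 1]
r5 m[φ5→P] = [7, 7, 1]
r5 m[φ6→E] = [7, 6, 9]
r5 m[φ7→E] = [8, 7, 3]
r5 m[P→φ0] = [7, 7, 1]
r5 m[P→φ5] = [360, 486, 320]
r5 m[C→φ0] = [75264, 24192, 169344]
r5 m[C→φ1] = [98784, 31752, 222264]
r5 m[C→φ2] = [3024, 1344, 3024]
r5 m[D→φ1] = [8, 6, 3]
r5 m[D→φ3] = [486, 360, 486]
r5 m[E→φ2] = [392, 252, 27]
r5 m[E→φ4] = [27216, 12096, 10206]
r5 m[E→φ6] = [27216, 12096, 1134]
r5 m[E→φ7] = [23814, 10368, 3402]
r6 m[φ0→P] = [677376, 1524096, 602112]
r6 m[φ0→C] = [63, 42, 63]
r6 m[φ1→C] = [48, 32, 48]
r6 m[φ1→D] = [1333584, 790272, 1333584]
r6 m[φ2→C] = [1568, 756, 3528]
r6 m[φ2→E] = [27216, 12096, 21168]
r6 m[φ3→D] = [8, 6, 3]
r6 m[φ4→E] = [7, 6, 1]
r6 m[φ5→P] = [7, 7, 1]
r6 m[φ6→E] = [7, 6, 9]
r6 m[φ7→E] = [8, 7, 3]
r6 m[P→φ0] = [7, 7, 1]
r6 m[P→φ5] = [677376, 1524096, 602112]
r6 m[C→φ0] = [75264, 24192, 169344]
r6 m[C→φ1] = [98784, 31752, 222264]
r6 m[C→φ2] = [3024, 1344, 3024]
r6 m[D→φ1] = [8, 6, 3]
r6 m[D→φ3] = [1333584, 790272, 1333584]
r6 m[E→φ2] = [392, 252, 27]
r6 m[E→φ4] = [1524096, 508032, 571536]
r6 m[E→φ6] = [1524096, 508032, 63504]
r6 m[E→φ7] = [1333584, 435456, 190512]
r7 m[φ0→P] = [677376, 1524096, 602112]
r7 m[φ0→C] = [63, 42, 63]
r7 m[φ1→C] = [48, 32, 48]
r7 m[φ1→D] = [1333584, 790272, 1333584]
r7 m[φ2→C] = [1568, 756, 3528]
r7 m[φ2→E] = [27216, 12096, 21168]
r7 m[φ3→D] = [8, 6, 3]
r7 m[φ4→E] = [7, 6, 1]
r7 m[φ5→P] = [7, 7, 1]
r7 m[φ6→E] = [7, 6, 9]
r7 m[φ7→E] = [8, 7, 3]
r7 m[P→φ0] = [7, 7, 1]
r7 m[P→φ5] = [677376, 1524096, 602112]
r7 m[C→φ0] = [75264, 24192, 169344]
r7 m[C→φ1] = [98784, 31752, 222264]
r7 m[C→φ2] = [3024, 1344, 3024]
r7 m[D→φ1] = [8, 6, 3]
r7 m[D→φ3] = [1333584, 790272, 1333584]
r7 m[E→φ2] = [392, 252, 27]
r7 m[E→φ4] = [1524096, 508032, 571536]
r7 m[E→φ6] = [1524096, 508032, 63504]
r7 m[E→φ7] = [1333584, 435456, 190512]
fixed point reached at round 7
b[D] = ⊗ incoming = [10668672, 4741632, 4000752]

b[D] = [10668672, 4741632, 4000752]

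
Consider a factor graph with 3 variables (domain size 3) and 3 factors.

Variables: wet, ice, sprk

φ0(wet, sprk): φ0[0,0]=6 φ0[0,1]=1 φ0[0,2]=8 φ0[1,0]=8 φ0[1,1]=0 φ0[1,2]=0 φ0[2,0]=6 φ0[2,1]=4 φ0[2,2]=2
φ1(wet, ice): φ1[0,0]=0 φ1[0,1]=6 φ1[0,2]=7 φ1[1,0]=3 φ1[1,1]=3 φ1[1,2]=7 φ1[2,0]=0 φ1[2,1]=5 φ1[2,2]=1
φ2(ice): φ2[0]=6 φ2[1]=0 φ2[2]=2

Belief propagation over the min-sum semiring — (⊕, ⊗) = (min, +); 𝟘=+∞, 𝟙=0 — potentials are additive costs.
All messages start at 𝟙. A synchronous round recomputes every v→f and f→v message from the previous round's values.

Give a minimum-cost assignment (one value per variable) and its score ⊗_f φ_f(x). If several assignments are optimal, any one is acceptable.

init: all messages = 𝟙 over 3 values
r1 m[φ0→wet] = [1, 0, 2]
r1 m[φ0→sprk] = [6, 0, 0]
r1 m[φ1→wet] = [0, 3, 0]
r1 m[φ1→ice] = [0, 3, 1]
r1 m[φ2→ice] = [6, 0, 2]
r1 m[wet→φ0] = [0, 0, 0]
r1 m[wet→φ1] = [0, 0, 0]
r1 m[ice→φ1] = [0, 0, 0]
r1 m[ice→φ2] = [0, 0, 0]
r1 m[sprk→φ0] = [0, 0, 0]
r2 m[φ0→wet] = [1, 0, 2]
r2 m[φ0→sprk] = [6, 0, 0]
r2 m[φ1→wet] = [0, 3, 0]
r2 m[φ1→ice] = [0, 3, 1]
r2 m[φ2→ice] = [6, 0, 2]
r2 m[wet→φ0] = [0, 3, 0]
r2 m[wet→φ1] = [1, 0, 2]
r2 m[ice→φ1] = [6, 0, 2]
r2 m[ice→φ2] = [0, 3, 1]
r2 m[sprk→φ0] = [0, 0, 0]
r3 m[φ0→wet] = [1, 0, 2]
r3 m[φ0→sprk] = [6, 1, 2]
r3 m[φ1→wet] = [6, 3, 3]
r3 m[φ1→ice] = [1, 3, 3]
r3 m[φ2→ice] = [6, 0, 2]
r3 m[wet→φ0] = [0, 3, 0]
r3 m[wet→φ1] = [1, 0, 2]
r3 m[ice→φ1] = [6, 0, 2]
r3 m[ice→φ2] = [0, 3, 1]
r3 m[sprk→φ0] = [0, 0, 0]
r4 m[φ0→wet] = [1, 0, 2]
r4 m[φ0→sprk] = [6, 1, 2]
r4 m[φ1→wet] = [6, 3, 3]
r4 m[φ1→ice] = [1, 3, 3]
r4 m[φ2→ice] = [6, 0, 2]
r4 m[wet→φ0] = [6, 3, 3]
r4 m[wet→φ1] = [1, 0, 2]
r4 m[ice→φ1] = [6, 0, 2]
r4 m[ice→φ2] = [1, 3, 3]
r4 m[sprk→φ0] = [0, 0, 0]
r5 m[φ0→wet] = [1, 0, 2]
r5 m[φ0→sprk] = [9, 3, 3]
r5 m[φ1→wet] = [6, 3, 3]
r5 m[φ1→ice] = [1, 3, 3]
r5 m[φ2→ice] = [6, 0, 2]
r5 m[wet→φ0] = [6, 3, 3]
r5 m[wet→φ1] = [1, 0, 2]
r5 m[ice→φ1] = [6, 0, 2]
r5 m[ice→φ2] = [1, 3, 3]
r5 m[sprk→φ0] = [0, 0, 0]
r6 m[φ0→wet] = [1, 0, 2]
r6 m[φ0→sprk] = [9, 3, 3]
r6 m[φ1→wet] = [6, 3, 3]
r6 m[φ1→ice] = [1, 3, 3]
r6 m[φ2→ice] = [6, 0, 2]
r6 m[wet→φ0] = [6, 3, 3]
r6 m[wet→φ1] = [1, 0, 2]
r6 m[ice→φ1] = [6, 0, 2]
r6 m[ice→φ2] = [1, 3, 3]
r6 m[sprk→φ0] = [0, 0, 0]
fixed point reached at round 6
traceback from wet: (wet=1, ice=1, sprk=1), score=3

assignment: (wet=1, ice=1, sprk=1); score = 3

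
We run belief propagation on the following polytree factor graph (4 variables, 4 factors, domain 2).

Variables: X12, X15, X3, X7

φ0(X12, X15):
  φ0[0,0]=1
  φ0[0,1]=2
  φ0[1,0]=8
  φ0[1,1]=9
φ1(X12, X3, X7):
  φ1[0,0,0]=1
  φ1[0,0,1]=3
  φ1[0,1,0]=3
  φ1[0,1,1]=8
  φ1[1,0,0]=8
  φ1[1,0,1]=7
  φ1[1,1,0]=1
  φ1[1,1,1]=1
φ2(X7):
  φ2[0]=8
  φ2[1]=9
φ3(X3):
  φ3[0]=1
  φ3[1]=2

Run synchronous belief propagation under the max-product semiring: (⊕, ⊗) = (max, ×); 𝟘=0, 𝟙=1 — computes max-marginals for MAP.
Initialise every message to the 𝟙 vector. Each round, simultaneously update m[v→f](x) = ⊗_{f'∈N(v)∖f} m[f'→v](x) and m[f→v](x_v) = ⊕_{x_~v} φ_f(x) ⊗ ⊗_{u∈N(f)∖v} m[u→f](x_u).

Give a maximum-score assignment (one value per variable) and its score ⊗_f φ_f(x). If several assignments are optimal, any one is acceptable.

init: all messages = 𝟙 over 2 values
r1 m[φ0→X12] = [2, 9]
r1 m[φ0→X15] = [8, 9]
r1 m[φ1→X12] = [8, 8]
r1 m[φ1→X3] = [8, 8]
r1 m[φ1→X7] = [8, 8]
r1 m[φ2→X7] = [8, 9]
r1 m[φ3→X3] = [1, 2]
r1 m[X12→φ0] = [1, 1]
r1 m[X12→φ1] = [1, 1]
r1 m[X15→φ0] = [1, 1]
r1 m[X3→φ1] = [1, 1]
r1 m[X3→φ3] = [1, 1]
r1 m[X7→φ1] = [1, 1]
r1 m[X7→φ2] = [1, 1]
r2 m[φ0→X12] = [2, 9]
r2 m[φ0→X15] = [8, 9]
r2 m[φ1→X12] = [8, 8]
r2 m[φ1→X3] = [8, 8]
r2 m[φ1→X7] = [8, 8]
r2 m[φ2→X7] = [8, 9]
r2 m[φ3→X3] = [1, 2]
r2 m[X12→φ0] = [8, 8]
r2 m[X12→φ1] = [2, 9]
r2 m[X15→φ0] = [1, 1]
r2 m[X3→φ1] = [1, 2]
r2 m[X3→φ3] = [8, 8]
r2 m[X7→φ1] = [8, 9]
r2 m[X7→φ2] = [8, 8]
r3 m[φ0→X12] = [2, 9]
r3 m[φ0→X15] = [64, 72]
r3 m[φ1→X12] = [144, 64]
r3 m[φ1→X3] = [576, 144]
r3 m[φ1→X7] = [72, 63]
r3 m[φ2→X7] = [8, 9]
r3 m[φ3→X3] = [1, 2]
r3 m[X12→φ0] = [8, 8]
r3 m[X12→φ1] = [2, 9]
r3 m[X15→φ0] = [1, 1]
r3 m[X3→φ1] = [1, 2]
r3 m[X3→φ3] = [8, 8]
r3 m[X7→φ1] = [8, 9]
r3 m[X7→φ2] = [8, 8]
r4 m[φ0→X12] = [2, 9]
r4 m[φ0→X15] = [64, 72]
r4 m[φ1→X12] = [144, 64]
r4 m[φ1→X3] = [576, 144]
r4 m[φ1→X7] = [72, 63]
r4 m[φ2→X7] = [8, 9]
r4 m[φ3→X3] = [1, 2]
r4 m[X12→φ0] = [144, 64]
r4 m[X12→φ1] = [2, 9]
r4 m[X15→φ0] = [1, 1]
r4 m[X3→φ1] = [1, 2]
r4 m[X3→φ3] = [576, 144]
r4 m[X7→φ1] = [8, 9]
r4 m[X7→φ2] = [72, 63]
r5 m[φ0→X12] = [2, 9]
r5 m[φ0→X15] = [512, 576]
r5 m[φ1→X12] = [144, 64]
r5 m[φ1→X3] = [576, 144]
r5 m[φ1→X7] = [72, 63]
r5 m[φ2→X7] = [8, 9]
r5 m[φ3→X3] = [1, 2]
r5 m[X12→φ0] = [144, 64]
r5 m[X12→φ1] = [2, 9]
r5 m[X15→φ0] = [1, 1]
r5 m[X3→φ1] = [1, 2]
r5 m[X3→φ3] = [576, 144]
r5 m[X7→φ1] = [8, 9]
r5 m[X7→φ2] = [72, 63]
r6 m[φ0→X12] = [2, 9]
r6 m[φ0→X15] = [512, 576]
r6 m[φ1→X12] = [144, 64]
r6 m[φ1→X3] = [576, 144]
r6 m[φ1→X7] = [72, 63]
r6 m[φ2→X7] = [8, 9]
r6 m[φ3→X3] = [1, 2]
r6 m[X12→φ0] = [144, 64]
r6 m[X12→φ1] = [2, 9]
r6 m[X15→φ0] = [1, 1]
r6 m[X3→φ1] = [1, 2]
r6 m[X3→φ3] = [576, 144]
r6 m[X7→φ1] = [8, 9]
r6 m[X7→φ2] = [72, 63]
fixed point reached at round 6
traceback from X12: (X12=1, X15=1, X3=0, X7=0), score=576

assignment: (X12=1, X15=1, X3=0, X7=0); score = 576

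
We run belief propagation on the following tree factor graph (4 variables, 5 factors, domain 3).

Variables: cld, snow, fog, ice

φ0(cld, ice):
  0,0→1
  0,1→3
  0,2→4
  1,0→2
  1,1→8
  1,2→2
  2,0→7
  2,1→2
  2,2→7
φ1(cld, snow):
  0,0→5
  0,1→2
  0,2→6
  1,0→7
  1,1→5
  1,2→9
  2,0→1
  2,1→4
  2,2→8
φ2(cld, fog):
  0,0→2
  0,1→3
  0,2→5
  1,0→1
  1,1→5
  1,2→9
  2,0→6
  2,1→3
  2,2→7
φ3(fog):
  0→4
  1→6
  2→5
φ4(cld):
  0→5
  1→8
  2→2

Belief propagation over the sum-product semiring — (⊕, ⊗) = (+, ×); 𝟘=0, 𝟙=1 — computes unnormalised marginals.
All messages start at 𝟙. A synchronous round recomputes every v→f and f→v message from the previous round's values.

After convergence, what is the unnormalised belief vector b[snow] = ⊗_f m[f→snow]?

b[snow] = [65752, 51856, 100208]

init: all messages = 𝟙 over 3 values
r1 m[φ0→cld] = [8, 12, 16]
r1 m[φ0→ice] = [10, 13, 13]
r1 m[φ1→cld] = [13, 21, 13]
r1 m[φ1→snow] = [13, 11, 23]
r1 m[φ2→cld] = [10, 15, 16]
r1 m[φ2→fog] = [9, 11, 21]
r1 m[φ3→fog] = [4, 6, 5]
r1 m[φ4→cld] = [5, 8, 2]
r1 m[cld→φ0] = [1, 1, 1]
r1 m[cld→φ1] = [1, 1, 1]
r1 m[cld→φ2] = [1, 1, 1]
r1 m[cld→φ4] = [1, 1, 1]
r1 m[snow→φ1] = [1, 1, 1]
r1 m[fog→φ2] = [1, 1, 1]
r1 m[fog→φ3] = [1, 1, 1]
r1 m[ice→φ0] = [1, 1, 1]
r2 m[φ0→cld] = [8, 12, 16]
r2 m[φ0→ice] = [10, 13, 13]
r2 m[φ1→cld] = [13, 21, 13]
r2 m[φ1→snow] = [13, 11, 23]
r2 m[φ2→cld] = [10, 15, 16]
r2 m[φ2→fog] = [9, 11, 21]
r2 m[φ3→fog] = [4, 6, 5]
r2 m[φ4→cld] = [5, 8, 2]
r2 m[cld→φ0] = [650, 2520, 416]
r2 m[cld→φ1] = [400, 1440, 512]
r2 m[cld→φ2] = [520, 2016, 416]
r2 m[cld→φ4] = [1040, 3780, 3328]
r2 m[snow→φ1] = [1, 1, 1]
r2 m[fog→φ2] = [4, 6, 5]
r2 m[fog→φ3] = [9, 11, 21]
r2 m[ice→φ0] = [1, 1, 1]
r3 m[φ0→cld] = [8, 12, 16]
r3 m[φ0→ice] = [8602, 22942, 10552]
r3 m[φ1→cld] = [13, 21, 13]
r3 m[φ1→snow] = [12592, 10048, 19456]
r3 m[φ2→cld] = [51, 79, 77]
r3 m[φ2→fog] = [5552, 12888, 23656]
r3 m[φ3→fog] = [4, 6, 5]
r3 m[φ4→cld] = [5, 8, 2]
r3 m[cld→φ0] = [650, 2520, 416]
r3 m[cld→φ1] = [400, 1440, 512]
r3 m[cld→φ2] = [520, 2016, 416]
r3 m[cld→φ4] = [1040, 3780, 3328]
r3 m[snow→φ1] = [1, 1, 1]
r3 m[fog→φ2] = [4, 6, 5]
r3 m[fog→φ3] = [9, 11, 21]
r3 m[ice→φ0] = [1, 1, 1]
r4 m[φ0→cld] = [8, 12, 16]
r4 m[φ0→ice] = [8602, 22942, 10552]
r4 m[φ1→cld] = [13, 21, 13]
r4 m[φ1→snow] = [12592, 10048, 19456]
r4 m[φ2→cld] = [51, 79, 77]
r4 m[φ2→fog] = [5552, 12888, 23656]
r4 m[φ3→fog] = [4, 6, 5]
r4 m[φ4→cld] = [5, 8, 2]
r4 m[cld→φ0] = [3315, 13272, 2002]
r4 m[cld→φ1] = [2040, 7584, 2464]
r4 m[cld→φ2] = [520, 2016, 416]
r4 m[cld→φ4] = [5304, 19908, 16016]
r4 m[snow→φ1] = [1, 1, 1]
r4 m[fog→φ2] = [4, 6, 5]
r4 m[fog→φ3] = [5552, 12888, 23656]
r4 m[ice→φ0] = [1, 1, 1]
r5 m[φ0→cld] = [8, 12, 16]
r5 m[φ0→ice] = [43873, 120125, 53818]
r5 m[φ1→cld] = [13, 21, 13]
r5 m[φ1→snow] = [65752, 51856, 100208]
r5 m[φ2→cld] = [51, 79, 77]
r5 m[φ2→fog] = [5552, 12888, 23656]
r5 m[φ3→fog] = [4, 6, 5]
r5 m[φ4→cld] = [5, 8, 2]
r5 m[cld→φ0] = [3315, 13272, 2002]
r5 m[cld→φ1] = [2040, 7584, 2464]
r5 m[cld→φ2] = [520, 2016, 416]
r5 m[cld→φ4] = [5304, 19908, 16016]
r5 m[snow→φ1] = [1, 1, 1]
r5 m[fog→φ2] = [4, 6, 5]
r5 m[fog→φ3] = [5552, 12888, 23656]
r5 m[ice→φ0] = [1, 1, 1]
r6 m[φ0→cld] = [8, 12, 16]
r6 m[φ0→ice] = [43873, 120125, 53818]
r6 m[φ1→cld] = [13, 21, 13]
r6 m[φ1→snow] = [65752, 51856, 100208]
r6 m[φ2→cld] = [51, 79, 77]
r6 m[φ2→fog] = [5552, 12888, 23656]
r6 m[φ3→fog] = [4, 6, 5]
r6 m[φ4→cld] = [5, 8, 2]
r6 m[cld→φ0] = [3315, 13272, 2002]
r6 m[cld→φ1] = [2040, 7584, 2464]
r6 m[cld→φ2] = [520, 2016, 416]
r6 m[cld→φ4] = [5304, 19908, 16016]
r6 m[snow→φ1] = [1, 1, 1]
r6 m[fog→φ2] = [4, 6, 5]
r6 m[fog→φ3] = [5552, 12888, 23656]
r6 m[ice→φ0] = [1, 1, 1]
fixed point reached at round 6
b[snow] = ⊗ incoming = [65752, 51856, 100208]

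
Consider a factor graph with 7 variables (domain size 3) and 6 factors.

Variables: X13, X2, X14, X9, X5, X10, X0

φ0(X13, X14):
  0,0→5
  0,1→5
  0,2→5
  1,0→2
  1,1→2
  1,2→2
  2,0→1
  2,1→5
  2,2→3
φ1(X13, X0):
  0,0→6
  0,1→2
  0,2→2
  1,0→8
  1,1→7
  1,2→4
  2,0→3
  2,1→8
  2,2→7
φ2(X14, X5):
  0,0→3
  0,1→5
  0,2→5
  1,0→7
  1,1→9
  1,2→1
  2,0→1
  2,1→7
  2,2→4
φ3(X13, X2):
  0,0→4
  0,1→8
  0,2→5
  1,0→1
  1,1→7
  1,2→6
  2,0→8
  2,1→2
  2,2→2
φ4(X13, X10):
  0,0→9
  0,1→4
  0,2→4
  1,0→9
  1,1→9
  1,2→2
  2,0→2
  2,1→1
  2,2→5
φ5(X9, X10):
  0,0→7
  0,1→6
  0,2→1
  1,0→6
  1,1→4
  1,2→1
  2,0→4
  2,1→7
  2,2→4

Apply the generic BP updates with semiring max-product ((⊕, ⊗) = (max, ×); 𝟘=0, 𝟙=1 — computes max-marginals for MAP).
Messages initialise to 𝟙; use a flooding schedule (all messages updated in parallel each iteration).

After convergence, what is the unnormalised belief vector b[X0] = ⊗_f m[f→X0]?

b[X0] = [136080, 57600, 50400]

init: all messages = 𝟙 over 3 values
r1 m[φ0→X13] = [5, 2, 5]
r1 m[φ0→X14] = [5, 5, 5]
r1 m[φ1→X13] = [6, 8, 8]
r1 m[φ1→X0] = [8, 8, 7]
r1 m[φ2→X14] = [5, 9, 7]
r1 m[φ2→X5] = [7, 9, 5]
r1 m[φ3→X13] = [8, 7, 8]
r1 m[φ3→X2] = [8, 8, 6]
r1 m[φ4→X13] = [9, 9, 5]
r1 m[φ4→X10] = [9, 9, 5]
r1 m[φ5→X9] = [7, 6, 7]
r1 m[φ5→X10] = [7, 7, 4]
r1 m[X13→φ0] = [1, 1, 1]
r1 m[X13→φ1] = [1, 1, 1]
r1 m[X13→φ3] = [1, 1, 1]
r1 m[X13→φ4] = [1, 1, 1]
r1 m[X2→φ3] = [1, 1, 1]
r1 m[X14→φ0] = [1, 1, 1]
r1 m[X14→φ2] = [1, 1, 1]
r1 m[X9→φ5] = [1, 1, 1]
r1 m[X5→φ2] = [1, 1, 1]
r1 m[X10→φ4] = [1, 1, 1]
r1 m[X10→φ5] = [1, 1, 1]
r1 m[X0→φ1] = [1, 1, 1]
r2 m[φ0→X13] = [5, 2, 5]
r2 m[φ0→X14] = [5, 5, 5]
r2 m[φ1→X13] = [6, 8, 8]
r2 m[φ1→X0] = [8, 8, 7]
r2 m[φ2→X14] = [5, 9, 7]
r2 m[φ2→X5] = [7, 9, 5]
r2 m[φ3→X13] = [8, 7, 8]
r2 m[φ3→X2] = [8, 8, 6]
r2 m[φ4→X13] = [9, 9, 5]
r2 m[φ4→X10] = [9, 9, 5]
r2 m[φ5→X9] = [7, 6, 7]
r2 m[φ5→X10] = [7, 7, 4]
r2 m[X13→φ0] = [432, 504, 320]
r2 m[X13→φ1] = [360, 126, 200]
r2 m[X13→φ3] = [270, 144, 200]
r2 m[X13→φ4] = [240, 112, 320]
r2 m[X2→φ3] = [1, 1, 1]
r2 m[X14→φ0] = [5, 9, 7]
r2 m[X14→φ2] = [5, 5, 5]
r2 m[X9→φ5] = [1, 1, 1]
r2 m[X5→φ2] = [1, 1, 1]
r2 m[X10→φ4] = [7, 7, 4]
r2 m[X10→φ5] = [9, 9, 5]
r2 m[X0→φ1] = [1, 1, 1]
r3 m[φ0→X13] = [45, 18, 45]
r3 m[φ0→X14] = [2160, 2160, 2160]
r3 m[φ1→X13] = [6, 8, 8]
r3 m[φ1→X0] = [2160, 1600, 1400]
r3 m[φ2→X14] = [5, 9, 7]
r3 m[φ2→X5] = [35, 45, 25]
r3 m[φ3→X13] = [8, 7, 8]
r3 m[φ3→X2] = [1600, 2160, 1350]
r3 m[φ4→X13] = [63, 63, 20]
r3 m[φ4→X10] = [2160, 1008, 1600]
r3 m[φ5→X9] = [63, 54, 63]
r3 m[φ5→X10] = [7, 7, 4]
r3 m[X13→φ0] = [432, 504, 320]
r3 m[X13→φ1] = [360, 126, 200]
r3 m[X13→φ3] = [270, 144, 200]
r3 m[X13→φ4] = [240, 112, 320]
r3 m[X2→φ3] = [1, 1, 1]
r3 m[X14→φ0] = [5, 9, 7]
r3 m[X14→φ2] = [5, 5, 5]
r3 m[X9→φ5] = [1, 1, 1]
r3 m[X5→φ2] = [1, 1, 1]
r3 m[X10→φ4] = [7, 7, 4]
r3 m[X10→φ5] = [9, 9, 5]
r3 m[X0→φ1] = [1, 1, 1]
r4 m[φ0→X13] = [45, 18, 45]
r4 m[φ0→X14] = [2160, 2160, 2160]
r4 m[φ1→X13] = [6, 8, 8]
r4 m[φ1→X0] = [2160, 1600, 1400]
r4 m[φ2→X14] = [5, 9, 7]
r4 m[φ2→X5] = [35, 45, 25]
r4 m[φ3→X13] = [8, 7, 8]
r4 m[φ3→X2] = [1600, 2160, 1350]
r4 m[φ4→X13] = [63, 63, 20]
r4 m[φ4→X10] = [2160, 1008, 1600]
r4 m[φ5→X9] = [63, 54, 63]
r4 m[φ5→X10] = [7, 7, 4]
r4 m[X13→φ0] = [3024, 3528, 1280]
r4 m[X13→φ1] = [22680, 7938, 7200]
r4 m[X13→φ3] = [17010, 9072, 7200]
r4 m[X13→φ4] = [2160, 1008, 2880]
r4 m[X2→φ3] = [1, 1, 1]
r4 m[X14→φ0] = [5, 9, 7]
r4 m[X14→φ2] = [2160, 2160, 2160]
r4 m[X9→φ5] = [1, 1, 1]
r4 m[X5→φ2] = [1, 1, 1]
r4 m[X10→φ4] = [7, 7, 4]
r4 m[X10→φ5] = [2160, 1008, 1600]
r4 m[X0→φ1] = [1, 1, 1]
r5 m[φ0→X13] = [45, 18, 45]
r5 m[φ0→X14] = [15120, 15120, 15120]
r5 m[φ1→X13] = [6, 8, 8]
r5 m[φ1→X0] = [136080, 57600, 50400]
r5 m[φ2→X14] = [5, 9, 7]
r5 m[φ2→X5] = [15120, 19440, 10800]
r5 m[φ3→X13] = [8, 7, 8]
r5 m[φ3→X2] = [68040, 136080, 85050]
r5 m[φ4→X13] = [63, 63, 20]
r5 m[φ4→X10] = [19440, 9072, 14400]
r5 m[φ5→X9] = [15120, 12960, 8640]
r5 m[φ5→X10] = [7, 7, 4]
r5 m[X13→φ0] = [3024, 3528, 1280]
r5 m[X13→φ1] = [22680, 7938, 7200]
r5 m[X13→φ3] = [17010, 9072, 7200]
r5 m[X13→φ4] = [2160, 1008, 2880]
r5 m[X2→φ3] = [1, 1, 1]
r5 m[X14→φ0] = [5, 9, 7]
r5 m[X14→φ2] = [2160, 2160, 2160]
r5 m[X9→φ5] = [1, 1, 1]
r5 m[X5→φ2] = [1, 1, 1]
r5 m[X10→φ4] = [7, 7, 4]
r5 m[X10→φ5] = [2160, 1008, 1600]
r5 m[X0→φ1] = [1, 1, 1]
r6 m[φ0→X13] = [45, 18, 45]
r6 m[φ0→X14] = [15120, 15120, 15120]
r6 m[φ1→X13] = [6, 8, 8]
r6 m[φ1→X0] = [136080, 57600, 50400]
r6 m[φ2→X14] = [5, 9, 7]
r6 m[φ2→X5] = [15120, 19440, 10800]
r6 m[φ3→X13] = [8, 7, 8]
r6 m[φ3→X2] = [68040, 136080, 85050]
r6 m[φ4→X13] = [63, 63, 20]
r6 m[φ4→X10] = [19440, 9072, 14400]
r6 m[φ5→X9] = [15120, 12960, 8640]
r6 m[φ5→X10] = [7, 7, 4]
r6 m[X13→φ0] = [3024, 3528, 1280]
r6 m[X13→φ1] = [22680, 7938, 7200]
r6 m[X13→φ3] = [17010, 9072, 7200]
r6 m[X13→φ4] = [2160, 1008, 2880]
r6 m[X2→φ3] = [1, 1, 1]
r6 m[X14→φ0] = [5, 9, 7]
r6 m[X14→φ2] = [15120, 15120, 15120]
r6 m[X9→φ5] = [1, 1, 1]
r6 m[X5→φ2] = [1, 1, 1]
r6 m[X10→φ4] = [7, 7, 4]
r6 m[X10→φ5] = [19440, 9072, 14400]
r6 m[X0→φ1] = [1, 1, 1]
r7 m[φ0→X13] = [45, 18, 45]
r7 m[φ0→X14] = [15120, 15120, 15120]
r7 m[φ1→X13] = [6, 8, 8]
r7 m[φ1→X0] = [136080, 57600, 50400]
r7 m[φ2→X14] = [5, 9, 7]
r7 m[φ2→X5] = [105840, 136080, 75600]
r7 m[φ3→X13] = [8, 7, 8]
r7 m[φ3→X2] = [68040, 136080, 85050]
r7 m[φ4→X13] = [63, 63, 20]
r7 m[φ4→X10] = [19440, 9072, 14400]
r7 m[φ5→X9] = [136080, 116640, 77760]
r7 m[φ5→X10] = [7, 7, 4]
r7 m[X13→φ0] = [3024, 3528, 1280]
r7 m[X13→φ1] = [22680, 7938, 7200]
r7 m[X13→φ3] = [17010, 9072, 7200]
r7 m[X13→φ4] = [2160, 1008, 2880]
r7 m[X2→φ3] = [1, 1, 1]
r7 m[X14→φ0] = [5, 9, 7]
r7 m[X14→φ2] = [15120, 15120, 15120]
r7 m[X9→φ5] = [1, 1, 1]
r7 m[X5→φ2] = [1, 1, 1]
r7 m[X10→φ4] = [7, 7, 4]
r7 m[X10→φ5] = [19440, 9072, 14400]
r7 m[X0→φ1] = [1, 1, 1]
r8 m[φ0→X13] = [45, 18, 45]
r8 m[φ0→X14] = [15120, 15120, 15120]
r8 m[φ1→X13] = [6, 8, 8]
r8 m[φ1→X0] = [136080, 57600, 50400]
r8 m[φ2→X14] = [5, 9, 7]
r8 m[φ2→X5] = [105840, 136080, 75600]
r8 m[φ3→X13] = [8, 7, 8]
r8 m[φ3→X2] = [68040, 136080, 85050]
r8 m[φ4→X13] = [63, 63, 20]
r8 m[φ4→X10] = [19440, 9072, 14400]
r8 m[φ5→X9] = [136080, 116640, 77760]
r8 m[φ5→X10] = [7, 7, 4]
r8 m[X13→φ0] = [3024, 3528, 1280]
r8 m[X13→φ1] = [22680, 7938, 7200]
r8 m[X13→φ3] = [17010, 9072, 7200]
r8 m[X13→φ4] = [2160, 1008, 2880]
r8 m[X2→φ3] = [1, 1, 1]
r8 m[X14→φ0] = [5, 9, 7]
r8 m[X14→φ2] = [15120, 15120, 15120]
r8 m[X9→φ5] = [1, 1, 1]
r8 m[X5→φ2] = [1, 1, 1]
r8 m[X10→φ4] = [7, 7, 4]
r8 m[X10→φ5] = [19440, 9072, 14400]
r8 m[X0→φ1] = [1, 1, 1]
fixed point reached at round 8
b[X0] = ⊗ incoming = [136080, 57600, 50400]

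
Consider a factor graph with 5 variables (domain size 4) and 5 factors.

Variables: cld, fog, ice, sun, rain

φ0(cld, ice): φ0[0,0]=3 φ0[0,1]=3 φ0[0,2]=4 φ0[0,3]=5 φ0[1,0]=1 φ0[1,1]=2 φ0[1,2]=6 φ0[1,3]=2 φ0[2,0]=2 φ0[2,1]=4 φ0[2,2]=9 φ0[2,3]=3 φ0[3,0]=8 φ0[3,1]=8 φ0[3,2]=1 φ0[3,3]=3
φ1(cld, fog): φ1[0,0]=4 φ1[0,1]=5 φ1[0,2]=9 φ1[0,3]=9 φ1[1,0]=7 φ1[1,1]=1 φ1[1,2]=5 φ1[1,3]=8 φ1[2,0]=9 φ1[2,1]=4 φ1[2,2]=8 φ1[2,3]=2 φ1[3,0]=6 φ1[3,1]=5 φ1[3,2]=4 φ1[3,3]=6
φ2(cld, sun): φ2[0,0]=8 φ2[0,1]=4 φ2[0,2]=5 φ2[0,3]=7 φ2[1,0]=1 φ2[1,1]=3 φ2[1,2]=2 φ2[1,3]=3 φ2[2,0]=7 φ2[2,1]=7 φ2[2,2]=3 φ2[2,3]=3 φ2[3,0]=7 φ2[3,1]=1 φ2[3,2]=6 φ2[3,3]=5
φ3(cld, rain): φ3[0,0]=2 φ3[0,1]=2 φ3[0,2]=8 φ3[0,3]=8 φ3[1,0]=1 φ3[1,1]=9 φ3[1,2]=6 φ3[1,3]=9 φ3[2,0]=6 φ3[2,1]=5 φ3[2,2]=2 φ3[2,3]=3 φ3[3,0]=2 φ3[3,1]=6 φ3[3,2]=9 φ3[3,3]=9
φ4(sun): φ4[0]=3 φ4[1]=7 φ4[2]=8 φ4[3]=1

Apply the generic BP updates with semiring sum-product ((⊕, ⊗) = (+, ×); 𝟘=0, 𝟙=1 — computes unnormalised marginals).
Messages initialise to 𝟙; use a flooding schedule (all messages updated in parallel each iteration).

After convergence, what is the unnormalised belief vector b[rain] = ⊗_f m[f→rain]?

b[rain] = [399111, 574497, 766854, 836811]

init: all messages = 𝟙 over 4 values
r1 m[φ0→cld] = [15, 11, 18, 20]
r1 m[φ0→ice] = [14, 17, 20, 13]
r1 m[φ1→cld] = [27, 21, 23, 21]
r1 m[φ1→fog] = [26, 15, 26, 25]
r1 m[φ2→cld] = [24, 9, 20, 19]
r1 m[φ2→sun] = [23, 15, 16, 18]
r1 m[φ3→cld] = [20, 25, 16, 26]
r1 m[φ3→rain] = [11, 22, 25, 29]
r1 m[φ4→sun] = [3, 7, 8, 1]
r1 m[cld→φ0] = [1, 1, 1, 1]
r1 m[cld→φ1] = [1, 1, 1, 1]
r1 m[cld→φ2] = [1, 1, 1, 1]
r1 m[cld→φ3] = [1, 1, 1, 1]
r1 m[fog→φ1] = [1, 1, 1, 1]
r1 m[ice→φ0] = [1, 1, 1, 1]
r1 m[sun→φ2] = [1, 1, 1, 1]
r1 m[sun→φ4] = [1, 1, 1, 1]
r1 m[rain→φ3] = [1, 1, 1, 1]
r2 m[φ0→cld] = [15, 11, 18, 20]
r2 m[φ0→ice] = [14, 17, 20, 13]
r2 m[φ1→cld] = [27, 21, 23, 21]
r2 m[φ1→fog] = [26, 15, 26, 25]
r2 m[φ2→cld] = [24, 9, 20, 19]
r2 m[φ2→sun] = [23, 15, 16, 18]
r2 m[φ3→cld] = [20, 25, 16, 26]
r2 m[φ3→rain] = [11, 22, 25, 29]
r2 m[φ4→sun] = [3, 7, 8, 1]
r2 m[cld→φ0] = [12960, 4725, 7360, 10374]
r2 m[cld→φ1] = [7200, 2475, 5760, 9880]
r2 m[cld→φ2] = [8100, 5775, 6624, 10920]
r2 m[cld→φ3] = [9720, 2079, 8280, 7980]
r2 m[fog→φ1] = [1, 1, 1, 1]
r2 m[ice→φ0] = [1, 1, 1, 1]
r2 m[sun→φ2] = [3, 7, 8, 1]
r2 m[sun→φ4] = [23, 15, 16, 18]
r2 m[rain→φ3] = [1, 1, 1, 1]
r3 m[φ0→cld] = [15, 11, 18, 20]
r3 m[φ0→ice] = [141317, 160762, 156804, 127452]
r3 m[φ1→cld] = [27, 21, 23, 21]
r3 m[φ1→fog] = [157245, 110915, 162775, 155400]
r3 m[φ2→cld] = [99, 43, 97, 81]
r3 m[φ2→sun] = [193383, 107013, 137442, 148497]
r3 m[φ3→cld] = [20, 25, 16, 26]
r3 m[φ3→rain] = [87159, 127431, 178614, 193131]
r3 m[φ4→sun] = [3, 7, 8, 1]
r3 m[cld→φ0] = [12960, 4725, 7360, 10374]
r3 m[cld→φ1] = [7200, 2475, 5760, 9880]
r3 m[cld→φ2] = [8100, 5775, 6624, 10920]
r3 m[cld→φ3] = [9720, 2079, 8280, 7980]
r3 m[fog→φ1] = [1, 1, 1, 1]
r3 m[ice→φ0] = [1, 1, 1, 1]
r3 m[sun→φ2] = [3, 7, 8, 1]
r3 m[sun→φ4] = [23, 15, 16, 18]
r3 m[rain→φ3] = [1, 1, 1, 1]
r4 m[φ0→cld] = [15, 11, 18, 20]
r4 m[φ0→ice] = [141317, 160762, 156804, 127452]
r4 m[φ1→cld] = [27, 21, 23, 21]
r4 m[φ1→fog] = [157245, 110915, 162775, 155400]
r4 m[φ2→cld] = [99, 43, 97, 81]
r4 m[φ2→sun] = [193383, 107013, 137442, 148497]
r4 m[φ3→cld] = [20, 25, 16, 26]
r4 m[φ3→rain] = [87159, 127431, 178614, 193131]
r4 m[φ4→sun] = [3, 7, 8, 1]
r4 m[cld→φ0] = [53460, 22575, 35696, 44226]
r4 m[cld→φ1] = [29700, 11825, 27936, 42120]
r4 m[cld→φ2] = [8100, 5775, 6624, 10920]
r4 m[cld→φ3] = [40095, 9933, 40158, 34020]
r4 m[fog→φ1] = [1, 1, 1, 1]
r4 m[ice→φ0] = [1, 1, 1, 1]
r4 m[sun→φ2] = [3, 7, 8, 1]
r4 m[sun→φ4] = [193383, 107013, 137442, 148497]
r4 m[rain→φ3] = [1, 1, 1, 1]
r5 m[φ0→cld] = [15, 11, 18, 20]
r5 m[φ0→ice] = [608155, 702122, 714780, 552216]
r5 m[φ1→cld] = [27, 21, 23, 21]
r5 m[φ1→fog] = [705719, 482669, 718393, 670492]
r5 m[φ2→cld] = [99, 43, 97, 81]
r5 m[φ2→sun] = [193383, 107013, 137442, 148497]
r5 m[φ3→cld] = [20, 25, 16, 26]
r5 m[φ3→rain] = [399111, 574497, 766854, 836811]
r5 m[φ4→sun] = [3, 7, 8, 1]
r5 m[cld→φ0] = [53460, 22575, 35696, 44226]
r5 m[cld→φ1] = [29700, 11825, 27936, 42120]
r5 m[cld→φ2] = [8100, 5775, 6624, 10920]
r5 m[cld→φ3] = [40095, 9933, 40158, 34020]
r5 m[fog→φ1] = [1, 1, 1, 1]
r5 m[ice→φ0] = [1, 1, 1, 1]
r5 m[sun→φ2] = [3, 7, 8, 1]
r5 m[sun→φ4] = [193383, 107013, 137442, 148497]
r5 m[rain→φ3] = [1, 1, 1, 1]
r6 m[φ0→cld] = [15, 11, 18, 20]
r6 m[φ0→ice] = [608155, 702122, 714780, 552216]
r6 m[φ1→cld] = [27, 21, 23, 21]
r6 m[φ1→fog] = [705719, 482669, 718393, 670492]
r6 m[φ2→cld] = [99, 43, 97, 81]
r6 m[φ2→sun] = [193383, 107013, 137442, 148497]
r6 m[φ3→cld] = [20, 25, 16, 26]
r6 m[φ3→rain] = [399111, 574497, 766854, 836811]
r6 m[φ4→sun] = [3, 7, 8, 1]
r6 m[cld→φ0] = [53460, 22575, 35696, 44226]
r6 m[cld→φ1] = [29700, 11825, 27936, 42120]
r6 m[cld→φ2] = [8100, 5775, 6624, 10920]
r6 m[cld→φ3] = [40095, 9933, 40158, 34020]
r6 m[fog→φ1] = [1, 1, 1, 1]
r6 m[ice→φ0] = [1, 1, 1, 1]
r6 m[sun→φ2] = [3, 7, 8, 1]
r6 m[sun→φ4] = [193383, 107013, 137442, 148497]
r6 m[rain→φ3] = [1, 1, 1, 1]
fixed point reached at round 6
b[rain] = ⊗ incoming = [399111, 574497, 766854, 836811]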